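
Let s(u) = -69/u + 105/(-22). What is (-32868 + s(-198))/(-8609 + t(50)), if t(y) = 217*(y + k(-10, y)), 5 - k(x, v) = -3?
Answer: -1084790/131241 ≈ -8.2656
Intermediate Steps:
k(x, v) = 8 (k(x, v) = 5 - 1*(-3) = 5 + 3 = 8)
s(u) = -105/22 - 69/u (s(u) = -69/u + 105*(-1/22) = -69/u - 105/22 = -105/22 - 69/u)
t(y) = 1736 + 217*y (t(y) = 217*(y + 8) = 217*(8 + y) = 1736 + 217*y)
(-32868 + s(-198))/(-8609 + t(50)) = (-32868 + (-105/22 - 69/(-198)))/(-8609 + (1736 + 217*50)) = (-32868 + (-105/22 - 69*(-1/198)))/(-8609 + (1736 + 10850)) = (-32868 + (-105/22 + 23/66))/(-8609 + 12586) = (-32868 - 146/33)/3977 = -1084790/33*1/3977 = -1084790/131241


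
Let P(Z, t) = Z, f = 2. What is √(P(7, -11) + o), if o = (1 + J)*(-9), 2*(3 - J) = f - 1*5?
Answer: I*√170/2 ≈ 6.5192*I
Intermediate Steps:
J = 9/2 (J = 3 - (2 - 1*5)/2 = 3 - (2 - 5)/2 = 3 - ½*(-3) = 3 + 3/2 = 9/2 ≈ 4.5000)
o = -99/2 (o = (1 + 9/2)*(-9) = (11/2)*(-9) = -99/2 ≈ -49.500)
√(P(7, -11) + o) = √(7 - 99/2) = √(-85/2) = I*√170/2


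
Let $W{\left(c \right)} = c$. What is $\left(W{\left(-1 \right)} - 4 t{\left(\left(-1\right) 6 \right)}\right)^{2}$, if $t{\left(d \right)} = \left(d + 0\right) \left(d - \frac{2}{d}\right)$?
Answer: $18769$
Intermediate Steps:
$t{\left(d \right)} = d \left(d - \frac{2}{d}\right)$
$\left(W{\left(-1 \right)} - 4 t{\left(\left(-1\right) 6 \right)}\right)^{2} = \left(-1 - 4 \left(-2 + \left(\left(-1\right) 6\right)^{2}\right)\right)^{2} = \left(-1 - 4 \left(-2 + \left(-6\right)^{2}\right)\right)^{2} = \left(-1 - 4 \left(-2 + 36\right)\right)^{2} = \left(-1 - 136\right)^{2} = \left(-137\right)^{2} = 18769$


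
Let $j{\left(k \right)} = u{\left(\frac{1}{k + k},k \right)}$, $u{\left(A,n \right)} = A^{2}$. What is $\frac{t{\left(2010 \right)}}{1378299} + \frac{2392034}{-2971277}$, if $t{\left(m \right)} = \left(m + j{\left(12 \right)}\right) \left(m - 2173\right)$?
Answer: $- \frac{2459760995235527}{2358897475866048} \approx -1.0428$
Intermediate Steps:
$j{\left(k \right)} = \frac{1}{4 k^{2}}$ ($j{\left(k \right)} = \left(\frac{1}{k + k}\right)^{2} = \left(\frac{1}{2 k}\right)^{2} = \frac{1}{4 k^{2}}$)
$t{\left(m \right)} = \left(-2173 + m\right) \left(\frac{1}{576} + m\right)$ ($t{\left(m \right)} = \left(m + \frac{1}{4 \cdot 144}\right) \left(m - 2173\right) = \left(m + \frac{1}{4} \cdot \frac{1}{144}\right) \left(-2173 + m\right) = \left(m + \frac{1}{576}\right) \left(-2173 + m\right) = \left(\frac{1}{576} + m\right) \left(-2173 + m\right) = \left(-2173 + m\right) \left(\frac{1}{576} + m\right)$)
$\frac{t{\left(2010 \right)}}{1378299} + \frac{2392034}{-2971277} = \frac{- \frac{2173}{576} + 2010^{2} - \frac{419301745}{96}}{1378299} + \frac{2392034}{-2971277} = \left(- \frac{2173}{576} + 4040100 - \frac{419301745}{96}\right) \frac{1}{1378299} + 2392034 \left(- \frac{1}{2971277}\right) = \left(- \frac{188715043}{576}\right) \frac{1}{1378299} - \frac{2392034}{2971277} = - \frac{188715043}{793900224} - \frac{2392034}{2971277} = - \frac{2459760995235527}{2358897475866048}$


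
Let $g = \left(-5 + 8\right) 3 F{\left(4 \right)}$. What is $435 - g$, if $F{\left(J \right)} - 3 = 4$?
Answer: $372$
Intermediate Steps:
$F{\left(J \right)} = 7$ ($F{\left(J \right)} = 3 + 4 = 7$)
$g = 63$ ($g = \left(-5 + 8\right) 3 \cdot 7 = 3 \cdot 21 = 63$)
$435 - g = 435 - 63 = 372$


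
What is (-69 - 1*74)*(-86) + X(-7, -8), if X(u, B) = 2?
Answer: 12300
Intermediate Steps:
(-69 - 1*74)*(-86) + X(-7, -8) = (-69 - 1*74)*(-86) + 2 = (-69 - 74)*(-86) + 2 = -143*(-86) + 2 = 12298 + 2 = 12300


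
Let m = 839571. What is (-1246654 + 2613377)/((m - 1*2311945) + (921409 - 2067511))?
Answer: -1366723/2618476 ≈ -0.52195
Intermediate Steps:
(-1246654 + 2613377)/((m - 1*2311945) + (921409 - 2067511)) = (-1246654 + 2613377)/((839571 - 1*2311945) + (921409 - 2067511)) = 1366723/((839571 - 2311945) - 1146102) = 1366723/(-1472374 - 1146102) = 1366723/(-2618476) = 1366723*(-1/2618476) = -1366723/2618476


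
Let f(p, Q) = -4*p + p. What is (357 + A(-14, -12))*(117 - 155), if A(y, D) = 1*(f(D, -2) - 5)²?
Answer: -50084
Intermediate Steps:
f(p, Q) = -3*p
A(y, D) = (-5 - 3*D)² (A(y, D) = 1*(-3*D - 5)² = 1*(-5 - 3*D)² = (-5 - 3*D)²)
(357 + A(-14, -12))*(117 - 155) = (357 + (5 + 3*(-12))²)*(117 - 155) = (357 + (5 - 36)²)*(-38) = (357 + (-31)²)*(-38) = (357 + 961)*(-38) = 1318*(-38) = -50084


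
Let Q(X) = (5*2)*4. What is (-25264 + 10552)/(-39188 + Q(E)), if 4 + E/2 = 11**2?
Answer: 3678/9787 ≈ 0.37580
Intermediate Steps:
E = 234 (E = -8 + 2*11**2 = -8 + 2*121 = -8 + 242 = 234)
Q(X) = 40 (Q(X) = 10*4 = 40)
(-25264 + 10552)/(-39188 + Q(E)) = (-25264 + 10552)/(-39188 + 40) = -14712/(-39148) = -14712*(-1/39148) = 3678/9787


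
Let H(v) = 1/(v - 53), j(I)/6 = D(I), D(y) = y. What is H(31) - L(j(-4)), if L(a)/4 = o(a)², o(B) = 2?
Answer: -353/22 ≈ -16.045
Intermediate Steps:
j(I) = 6*I
H(v) = 1/(-53 + v)
L(a) = 16 (L(a) = 4*2² = 4*4 = 16)
H(31) - L(j(-4)) = 1/(-53 + 31) - 1*16 = 1/(-22) - 16 = -1/22 - 16 = -353/22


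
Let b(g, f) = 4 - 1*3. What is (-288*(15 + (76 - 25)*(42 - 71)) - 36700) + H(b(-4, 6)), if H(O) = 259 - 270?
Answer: 384921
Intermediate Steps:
b(g, f) = 1 (b(g, f) = 4 - 3 = 1)
H(O) = -11
(-288*(15 + (76 - 25)*(42 - 71)) - 36700) + H(b(-4, 6)) = (-288*(15 + (76 - 25)*(42 - 71)) - 36700) - 11 = (-288*(15 + 51*(-29)) - 36700) - 11 = (-288*(15 - 1479) - 36700) - 11 = (-288*(-1464) - 36700) - 11 = (421632 - 36700) - 11 = 384932 - 11 = 384921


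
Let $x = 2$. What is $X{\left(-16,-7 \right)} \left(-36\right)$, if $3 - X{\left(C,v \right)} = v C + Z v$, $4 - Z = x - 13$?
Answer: $144$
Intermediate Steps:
$Z = 15$ ($Z = 4 - \left(2 - 13\right) = 4 - -11 = 4 + 11 = 15$)
$X{\left(C,v \right)} = 3 - 15 v - C v$ ($X{\left(C,v \right)} = 3 - \left(v C + 15 v\right) = 3 - \left(C v + 15 v\right) = 3 - \left(15 v + C v\right) = 3 - 15 v - C v$)
$X{\left(-16,-7 \right)} \left(-36\right) = \left(3 - -105 - \left(-16\right) \left(-7\right)\right) \left(-36\right) = \left(3 + 105 - 112\right) \left(-36\right) = \left(-4\right) \left(-36\right) = 144$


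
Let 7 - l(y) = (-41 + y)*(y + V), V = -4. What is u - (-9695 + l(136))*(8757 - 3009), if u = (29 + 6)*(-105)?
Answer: 127762869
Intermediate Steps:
l(y) = 7 - (-41 + y)*(-4 + y) (l(y) = 7 - (-41 + y)*(y - 4) = 7 - (-41 + y)*(-4 + y))
u = -3675 (u = 35*(-105) = -3675)
u - (-9695 + l(136))*(8757 - 3009) = -3675 - (-9695 + (-157 - 1*136**2 + 45*136))*(8757 - 3009) = -3675 - (-9695 + (-157 - 1*18496 + 6120))*5748 = -3675 - (-9695 + (-157 - 18496 + 6120))*5748 = -3675 - (-9695 - 12533)*5748 = -3675 - (-22228)*5748 = -3675 - 1*(-127766544) = -3675 + 127766544 = 127762869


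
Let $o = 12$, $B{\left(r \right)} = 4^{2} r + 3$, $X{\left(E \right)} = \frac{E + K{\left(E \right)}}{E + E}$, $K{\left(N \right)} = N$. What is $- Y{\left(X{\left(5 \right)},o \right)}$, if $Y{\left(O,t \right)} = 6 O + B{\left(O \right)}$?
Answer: $-25$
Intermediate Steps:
$X{\left(E \right)} = 1$ ($X{\left(E \right)} = \frac{E + E}{E + E} = \frac{2 E}{2 E} = 2 E \frac{1}{2 E} = 1$)
$B{\left(r \right)} = 3 + 16 r$ ($B{\left(r \right)} = 16 r + 3 = 3 + 16 r$)
$Y{\left(O,t \right)} = 3 + 22 O$ ($Y{\left(O,t \right)} = 6 O + \left(3 + 16 O\right) = 3 + 22 O$)
$- Y{\left(X{\left(5 \right)},o \right)} = - (3 + 22 \cdot 1) = - (3 + 22) = \left(-1\right) 25 = -25$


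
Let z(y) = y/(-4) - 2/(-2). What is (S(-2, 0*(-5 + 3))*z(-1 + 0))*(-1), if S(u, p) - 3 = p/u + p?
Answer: -15/4 ≈ -3.7500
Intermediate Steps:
z(y) = 1 - y/4 (z(y) = y*(-¼) - 2*(-½) = -y/4 + 1 = 1 - y/4)
S(u, p) = 3 + p + p/u (S(u, p) = 3 + (p/u + p) = 3 + (p + p/u) = 3 + p + p/u)
(S(-2, 0*(-5 + 3))*z(-1 + 0))*(-1) = ((3 + 0*(-5 + 3) + (0*(-5 + 3))/(-2))*(1 - (-1 + 0)/4))*(-1) = ((3 + 0*(-2) + (0*(-2))*(-½))*(1 - ¼*(-1)))*(-1) = ((3 + 0 + 0*(-½))*(1 + ¼))*(-1) = ((3 + 0 + 0)*(5/4))*(-1) = (3*(5/4))*(-1) = (15/4)*(-1) = -15/4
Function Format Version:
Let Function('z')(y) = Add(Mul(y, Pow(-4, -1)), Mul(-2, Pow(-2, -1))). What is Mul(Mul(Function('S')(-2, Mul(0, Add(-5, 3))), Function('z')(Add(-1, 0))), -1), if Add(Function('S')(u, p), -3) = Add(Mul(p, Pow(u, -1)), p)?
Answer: Rational(-15, 4) ≈ -3.7500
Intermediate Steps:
Function('z')(y) = Add(1, Mul(Rational(-1, 4), y)) (Function('z')(y) = Add(Mul(y, Rational(-1, 4)), Mul(-2, Rational(-1, 2))) = Add(Mul(Rational(-1, 4), y), 1) = Add(1, Mul(Rational(-1, 4), y)))
Function('S')(u, p) = Add(3, p, Mul(p, Pow(u, -1))) (Function('S')(u, p) = Add(3, Add(Mul(p, Pow(u, -1)), p)) = Add(3, Add(p, Mul(p, Pow(u, -1)))) = Add(3, p, Mul(p, Pow(u, -1))))
Mul(Mul(Function('S')(-2, Mul(0, Add(-5, 3))), Function('z')(Add(-1, 0))), -1) = Mul(Mul(Add(3, Mul(0, Add(-5, 3)), Mul(Mul(0, Add(-5, 3)), Pow(-2, -1))), Add(1, Mul(Rational(-1, 4), Add(-1, 0)))), -1) = Mul(Mul(Add(3, Mul(0, -2), Mul(Mul(0, -2), Rational(-1, 2))), Add(1, Mul(Rational(-1, 4), -1))), -1) = Mul(Mul(Add(3, 0, Mul(0, Rational(-1, 2))), Add(1, Rational(1, 4))), -1) = Mul(Mul(Add(3, 0, 0), Rational(5, 4)), -1) = Mul(Mul(3, Rational(5, 4)), -1) = Mul(Rational(15, 4), -1) = Rational(-15, 4)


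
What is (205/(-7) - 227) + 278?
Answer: 152/7 ≈ 21.714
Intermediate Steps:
(205/(-7) - 227) + 278 = (205*(-⅐) - 227) + 278 = (-205/7 - 227) + 278 = -1794/7 + 278 = 152/7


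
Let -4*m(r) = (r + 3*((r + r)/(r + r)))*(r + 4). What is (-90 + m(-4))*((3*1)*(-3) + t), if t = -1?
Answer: 900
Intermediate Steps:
m(r) = -(3 + r)*(4 + r)/4 (m(r) = -(r + 3*((r + r)/(r + r)))*(r + 4)/4 = -(r + 3*((2*r)/((2*r))))*(4 + r)/4 = -(r + 3*((2*r)*(1/(2*r))))*(4 + r)/4 = -(r + 3*1)*(4 + r)/4 = -(r + 3)*(4 + r)/4 = -(3 + r)*(4 + r)/4)
(-90 + m(-4))*((3*1)*(-3) + t) = (-90 + (-3 - 7/4*(-4) - ¼*(-4)²))*((3*1)*(-3) - 1) = (-90 + (-3 + 7 - ¼*16))*(3*(-3) - 1) = (-90 + (-3 + 7 - 4))*(-9 - 1) = (-90 + 0)*(-10) = -90*(-10) = 900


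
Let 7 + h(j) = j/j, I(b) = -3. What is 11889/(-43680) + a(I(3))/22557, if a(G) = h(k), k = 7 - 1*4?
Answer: -29826917/109476640 ≈ -0.27245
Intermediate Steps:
k = 3 (k = 7 - 4 = 3)
h(j) = -6 (h(j) = -7 + j/j = -7 + 1 = -6)
a(G) = -6
11889/(-43680) + a(I(3))/22557 = 11889/(-43680) - 6/22557 = 11889*(-1/43680) - 6*1/22557 = -3963/14560 - 2/7519 = -29826917/109476640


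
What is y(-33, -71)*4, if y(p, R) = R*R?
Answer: 20164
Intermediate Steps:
y(p, R) = R²
y(-33, -71)*4 = (-71)²*4 = 5041*4 = 20164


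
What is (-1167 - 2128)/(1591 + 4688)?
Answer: -3295/6279 ≈ -0.52477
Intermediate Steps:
(-1167 - 2128)/(1591 + 4688) = -3295/6279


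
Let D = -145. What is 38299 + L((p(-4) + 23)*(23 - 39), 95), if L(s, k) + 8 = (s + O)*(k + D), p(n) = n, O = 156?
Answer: 45691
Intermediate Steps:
L(s, k) = -8 + (-145 + k)*(156 + s) (L(s, k) = -8 + (s + 156)*(k - 145) = -8 + (156 + s)*(-145 + k) = -8 + (-145 + k)*(156 + s))
38299 + L((p(-4) + 23)*(23 - 39), 95) = 38299 + (-22628 - 145*(-4 + 23)*(23 - 39) + 156*95 + 95*((-4 + 23)*(23 - 39))) = 38299 + (-22628 - 2755*(-16) + 14820 + 95*(19*(-16))) = 38299 + (-22628 - 145*(-304) + 14820 + 95*(-304)) = 38299 + (-22628 + 44080 + 14820 - 28880) = 38299 + 7392 = 45691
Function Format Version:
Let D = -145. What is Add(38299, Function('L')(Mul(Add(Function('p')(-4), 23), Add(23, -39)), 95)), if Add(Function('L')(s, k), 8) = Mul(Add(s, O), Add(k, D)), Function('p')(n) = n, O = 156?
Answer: 45691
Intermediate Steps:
Function('L')(s, k) = Add(-8, Mul(Add(-145, k), Add(156, s))) (Function('L')(s, k) = Add(-8, Mul(Add(s, 156), Add(k, -145))) = Add(-8, Mul(Add(156, s), Add(-145, k))) = Add(-8, Mul(Add(-145, k), Add(156, s))))
Add(38299, Function('L')(Mul(Add(Function('p')(-4), 23), Add(23, -39)), 95)) = Add(38299, Add(-22628, Mul(-145, Mul(Add(-4, 23), Add(23, -39))), Mul(156, 95), Mul(95, Mul(Add(-4, 23), Add(23, -39))))) = Add(38299, Add(-22628, Mul(-145, Mul(19, -16)), 14820, Mul(95, Mul(19, -16)))) = Add(38299, Add(-22628, Mul(-145, -304), 14820, Mul(95, -304))) = Add(38299, Add(-22628, 44080, 14820, -28880)) = Add(38299, 7392) = 45691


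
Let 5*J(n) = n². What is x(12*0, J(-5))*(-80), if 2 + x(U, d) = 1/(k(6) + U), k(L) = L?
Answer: 440/3 ≈ 146.67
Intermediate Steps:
J(n) = n²/5
x(U, d) = -2 + 1/(6 + U)
x(12*0, J(-5))*(-80) = ((-11 - 24*0)/(6 + 12*0))*(-80) = ((-11 - 2*0)/(6 + 0))*(-80) = ((-11 + 0)/6)*(-80) = ((⅙)*(-11))*(-80) = -11/6*(-80) = 440/3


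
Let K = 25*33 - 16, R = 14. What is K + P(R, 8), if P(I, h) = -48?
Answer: 761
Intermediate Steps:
K = 809 (K = 825 - 16 = 809)
K + P(R, 8) = 809 - 48 = 761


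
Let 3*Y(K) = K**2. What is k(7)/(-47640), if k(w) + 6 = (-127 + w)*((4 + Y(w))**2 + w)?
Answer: 75689/71460 ≈ 1.0592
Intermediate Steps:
Y(K) = K**2/3
k(w) = -6 + (-127 + w)*(w + (4 + w**2/3)**2) (k(w) = -6 + (-127 + w)*((4 + w**2/3)**2 + w) = -6 + (-127 + w)*(w + (4 + w**2/3)**2))
k(7)/(-47640) = (-2038 - 111*7 - 1013/3*7**2 - 127/9*7**4 + (1/9)*7**5 + (8/3)*7**3)/(-47640) = (-2038 - 777 - 1013/3*49 - 127/9*2401 + (1/9)*16807 + (8/3)*343)*(-1/47640) = (-2038 - 777 - 49637/3 - 304927/9 + 16807/9 + 2744/3)*(-1/47640) = -151378/3*(-1/47640) = 75689/71460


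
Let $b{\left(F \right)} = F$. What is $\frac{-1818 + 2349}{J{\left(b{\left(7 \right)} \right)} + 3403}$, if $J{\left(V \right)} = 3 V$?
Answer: $\frac{531}{3424} \approx 0.15508$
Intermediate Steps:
$\frac{-1818 + 2349}{J{\left(b{\left(7 \right)} \right)} + 3403} = \frac{-1818 + 2349}{3 \cdot 7 + 3403} = \frac{531}{21 + 3403} = \frac{531}{3424}$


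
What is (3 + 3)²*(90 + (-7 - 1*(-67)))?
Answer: 5400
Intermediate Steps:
(3 + 3)²*(90 + (-7 - 1*(-67))) = 6²*(90 + (-7 + 67)) = 36*(90 + 60) = 36*150 = 5400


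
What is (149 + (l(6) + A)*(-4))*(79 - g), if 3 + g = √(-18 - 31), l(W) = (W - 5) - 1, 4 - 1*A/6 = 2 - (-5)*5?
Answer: 57482 - 4907*I ≈ 57482.0 - 4907.0*I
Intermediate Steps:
A = -138 (A = 24 - 6*(2 - (-5)*5) = 24 - 6*(2 - 1*(-25)) = 24 - 6*(2 + 25) = 24 - 6*27 = 24 - 162 = -138)
l(W) = -6 + W (l(W) = (-5 + W) - 1 = -6 + W)
g = -3 + 7*I (g = -3 + √(-18 - 31) = -3 + √(-49) = -3 + 7*I ≈ -3.0 + 7.0*I)
(149 + (l(6) + A)*(-4))*(79 - g) = (149 + ((-6 + 6) - 138)*(-4))*(79 - (-3 + 7*I)) = (149 + (0 - 138)*(-4))*(79 + (3 - 7*I)) = (149 - 138*(-4))*(82 - 7*I) = (149 + 552)*(82 - 7*I) = 701*(82 - 7*I) = 57482 - 4907*I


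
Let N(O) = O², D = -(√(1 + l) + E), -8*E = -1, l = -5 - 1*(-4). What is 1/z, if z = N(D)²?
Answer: 4096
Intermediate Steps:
l = -1 (l = -5 + 4 = -1)
E = ⅛ (E = -⅛*(-1) = ⅛ ≈ 0.12500)
D = -⅛ (D = -(√(1 - 1) + ⅛) = -(√0 + ⅛) = -(0 + ⅛) = -1*⅛ = -⅛ ≈ -0.12500)
z = 1/4096 (z = ((-⅛)²)² = (1/64)² = 1/4096 ≈ 0.00024414)
1/z = 1/(1/4096) = 4096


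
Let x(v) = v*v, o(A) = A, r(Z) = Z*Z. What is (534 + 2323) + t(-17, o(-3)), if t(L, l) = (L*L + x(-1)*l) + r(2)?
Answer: 3147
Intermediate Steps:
r(Z) = Z²
x(v) = v²
t(L, l) = 4 + l + L² (t(L, l) = (L*L + (-1)²*l) + 2² = (L² + 1*l) + 4 = (L² + l) + 4 = (l + L²) + 4 = 4 + l + L²)
(534 + 2323) + t(-17, o(-3)) = (534 + 2323) + (4 - 3 + (-17)²) = 2857 + (4 - 3 + 289) = 2857 + 290 = 3147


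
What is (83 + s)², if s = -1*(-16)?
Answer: 9801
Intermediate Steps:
s = 16
(83 + s)² = (83 + 16)² = 99² = 9801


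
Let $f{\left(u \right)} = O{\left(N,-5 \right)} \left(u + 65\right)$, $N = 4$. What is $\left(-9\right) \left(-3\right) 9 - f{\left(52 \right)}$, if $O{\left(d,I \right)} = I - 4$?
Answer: $1296$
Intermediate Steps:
$O{\left(d,I \right)} = -4 + I$
$f{\left(u \right)} = -585 - 9 u$ ($f{\left(u \right)} = \left(-4 - 5\right) \left(u + 65\right) = - 9 \left(65 + u\right) = -585 - 9 u$)
$\left(-9\right) \left(-3\right) 9 - f{\left(52 \right)} = \left(-9\right) \left(-3\right) 9 - \left(-585 - 468\right) = 27 \cdot 9 - \left(-585 - 468\right) = 243 - -1053 = 243 + 1053 = 1296$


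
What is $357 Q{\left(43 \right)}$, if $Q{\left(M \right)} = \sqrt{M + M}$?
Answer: $357 \sqrt{86} \approx 3310.7$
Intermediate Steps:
$Q{\left(M \right)} = \sqrt{2} \sqrt{M}$ ($Q{\left(M \right)} = \sqrt{2 M} = \sqrt{2} \sqrt{M}$)
$357 Q{\left(43 \right)} = 357 \sqrt{2} \sqrt{43} = 357 \sqrt{86}$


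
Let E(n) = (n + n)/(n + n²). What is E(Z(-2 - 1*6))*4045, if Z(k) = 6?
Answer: 8090/7 ≈ 1155.7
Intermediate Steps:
E(n) = 2*n/(n + n²) (E(n) = (2*n)/(n + n²) = 2*n/(n + n²))
E(Z(-2 - 1*6))*4045 = (2/(1 + 6))*4045 = (2/7)*4045 = 8090/7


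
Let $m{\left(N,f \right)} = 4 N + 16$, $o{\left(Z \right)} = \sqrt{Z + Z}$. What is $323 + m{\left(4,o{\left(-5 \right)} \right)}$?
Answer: $355$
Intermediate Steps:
$o{\left(Z \right)} = \sqrt{2} \sqrt{Z}$ ($o{\left(Z \right)} = \sqrt{2 Z} = \sqrt{2} \sqrt{Z}$)
$m{\left(N,f \right)} = 16 + 4 N$
$323 + m{\left(4,o{\left(-5 \right)} \right)} = 323 + \left(16 + 4 \cdot 4\right) = 323 + \left(16 + 16\right) = 323 + 32 = 355$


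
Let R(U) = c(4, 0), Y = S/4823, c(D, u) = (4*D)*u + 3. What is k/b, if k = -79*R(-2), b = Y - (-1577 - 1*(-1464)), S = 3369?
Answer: -1143051/548368 ≈ -2.0845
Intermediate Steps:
c(D, u) = 3 + 4*D*u (c(D, u) = 4*D*u + 3 = 3 + 4*D*u)
Y = 3369/4823 ≈ 0.69853
R(U) = 3 (R(U) = 3 + 4*4*0 = 3 + 0 = 3)
b = 548368/4823 (b = 3369/4823 - (-1577 - 1*(-1464)) = 3369/4823 - (-1577 + 1464) = 3369/4823 - 1*(-113) = 3369/4823 + 113 = 548368/4823 ≈ 113.70)
k = -237 (k = -79*3 = -237)
k/b = -237/548368/4823 = -237*4823/548368 = -1143051/548368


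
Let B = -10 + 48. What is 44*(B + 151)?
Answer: 8316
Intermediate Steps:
B = 38
44*(B + 151) = 44*(38 + 151) = 44*189 = 8316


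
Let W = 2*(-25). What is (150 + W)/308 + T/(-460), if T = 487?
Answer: -25999/35420 ≈ -0.73402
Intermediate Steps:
W = -50
(150 + W)/308 + T/(-460) = (150 - 50)/308 + 487/(-460) = 100*(1/308) + 487*(-1/460) = 25/77 - 487/460 = -25999/35420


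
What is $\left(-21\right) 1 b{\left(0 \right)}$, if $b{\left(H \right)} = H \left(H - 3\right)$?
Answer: $0$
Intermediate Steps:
$b{\left(H \right)} = H \left(-3 + H\right)$
$\left(-21\right) 1 b{\left(0 \right)} = \left(-21\right) 1 \cdot 0 \left(-3 + 0\right) = - 21 \cdot 0 \left(-3\right) = \left(-21\right) 0 = 0$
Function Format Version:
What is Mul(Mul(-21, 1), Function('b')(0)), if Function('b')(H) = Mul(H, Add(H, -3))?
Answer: 0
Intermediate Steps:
Function('b')(H) = Mul(H, Add(-3, H))
Mul(Mul(-21, 1), Function('b')(0)) = Mul(Mul(-21, 1), Mul(0, Add(-3, 0))) = Mul(-21, Mul(0, -3)) = Mul(-21, 0) = 0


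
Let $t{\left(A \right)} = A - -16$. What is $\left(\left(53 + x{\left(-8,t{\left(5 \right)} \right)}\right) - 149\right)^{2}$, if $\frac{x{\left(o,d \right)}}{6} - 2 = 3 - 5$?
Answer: $9216$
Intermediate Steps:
$t{\left(A \right)} = 16 + A$ ($t{\left(A \right)} = A + 16 = 16 + A$)
$x{\left(o,d \right)} = 0$ ($x{\left(o,d \right)} = 12 + 6 \left(3 - 5\right) = 12 + 6 \left(-2\right) = 12 - 12 = 0$)
$\left(\left(53 + x{\left(-8,t{\left(5 \right)} \right)}\right) - 149\right)^{2} = \left(\left(53 + 0\right) - 149\right)^{2} = \left(53 - 149\right)^{2} = \left(-96\right)^{2} = 9216$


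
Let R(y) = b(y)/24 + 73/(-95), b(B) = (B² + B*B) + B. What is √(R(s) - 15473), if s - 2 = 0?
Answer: I*√5027291985/570 ≈ 124.39*I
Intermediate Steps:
b(B) = B + 2*B² (b(B) = (B² + B²) + B = 2*B² + B = B + 2*B²)
s = 2 (s = 2 + 0 = 2)
R(y) = -73/95 + y*(1 + 2*y)/24 (R(y) = (y*(1 + 2*y))/24 + 73/(-95) = (y*(1 + 2*y))*(1/24) + 73*(-1/95) = y*(1 + 2*y)/24 - 73/95 = -73/95 + y*(1 + 2*y)/24)
√(R(s) - 15473) = √((-73/95 + (1/24)*2*(1 + 2*2)) - 15473) = √((-73/95 + (1/24)*2*(1 + 4)) - 15473) = √((-73/95 + (1/24)*2*5) - 15473) = √((-73/95 + 5/12) - 15473) = √(-401/1140 - 15473) = √(-17639621/1140) = I*√5027291985/570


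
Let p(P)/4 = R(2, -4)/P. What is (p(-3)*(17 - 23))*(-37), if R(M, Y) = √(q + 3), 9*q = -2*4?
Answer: -296*√19/3 ≈ -430.08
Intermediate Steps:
q = -8/9 (q = (-2*4)/9 = (⅑)*(-8) = -8/9 ≈ -0.88889)
R(M, Y) = √19/3 (R(M, Y) = √(-8/9 + 3) = √(19/9) = √19/3)
p(P) = 4*√19/(3*P) (p(P) = 4*((√19/3)/P) = 4*(√19/(3*P)) = 4*√19/(3*P))
(p(-3)*(17 - 23))*(-37) = (((4/3)*√19/(-3))*(17 - 23))*(-37) = (((4/3)*√19*(-⅓))*(-6))*(-37) = (-4*√19/9*(-6))*(-37) = (8*√19/3)*(-37) = -296*√19/3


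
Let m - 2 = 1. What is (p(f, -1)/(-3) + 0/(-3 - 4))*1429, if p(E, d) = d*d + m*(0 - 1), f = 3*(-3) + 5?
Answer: 2858/3 ≈ 952.67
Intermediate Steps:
m = 3 (m = 2 + 1 = 3)
f = -4 (f = -9 + 5 = -4)
p(E, d) = -3 + d**2 (p(E, d) = d*d + 3*(0 - 1) = d**2 + 3*(-1) = d**2 - 3 = -3 + d**2)
(p(f, -1)/(-3) + 0/(-3 - 4))*1429 = ((-3 + (-1)**2)/(-3) + 0/(-3 - 4))*1429 = ((-3 + 1)*(-1/3) + 0/(-7))*1429 = (-2*(-1/3) + 0*(-1/7))*1429 = (2/3 + 0)*1429 = (2/3)*1429 = 2858/3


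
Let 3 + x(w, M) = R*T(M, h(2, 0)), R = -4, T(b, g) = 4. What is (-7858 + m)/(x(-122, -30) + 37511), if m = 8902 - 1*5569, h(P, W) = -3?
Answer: -4525/37492 ≈ -0.12069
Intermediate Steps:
x(w, M) = -19 (x(w, M) = -3 - 4*4 = -3 - 16 = -19)
m = 3333 (m = 8902 - 5569 = 3333)
(-7858 + m)/(x(-122, -30) + 37511) = (-7858 + 3333)/(-19 + 37511) = -4525/37492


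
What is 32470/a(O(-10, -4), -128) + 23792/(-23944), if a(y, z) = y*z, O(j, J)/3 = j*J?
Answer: -14286335/4597248 ≈ -3.1076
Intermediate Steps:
O(j, J) = 3*J*j (O(j, J) = 3*(j*J) = 3*(J*j) = 3*J*j)
32470/a(O(-10, -4), -128) + 23792/(-23944) = 32470/(((3*(-4)*(-10))*(-128))) + 23792/(-23944) = 32470/((120*(-128))) + 23792*(-1/23944) = 32470/(-15360) - 2974/2993 = 32470*(-1/15360) - 2974/2993 = -3247/1536 - 2974/2993 = -14286335/4597248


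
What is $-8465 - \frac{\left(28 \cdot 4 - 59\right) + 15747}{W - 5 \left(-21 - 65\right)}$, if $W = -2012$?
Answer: $- \frac{6687915}{791} \approx -8455.0$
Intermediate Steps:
$-8465 - \frac{\left(28 \cdot 4 - 59\right) + 15747}{W - 5 \left(-21 - 65\right)} = -8465 - \frac{\left(28 \cdot 4 - 59\right) + 15747}{-2012 - 5 \left(-21 - 65\right)} = -8465 - \frac{\left(112 - 59\right) + 15747}{-2012 - -430} = -8465 - \frac{53 + 15747}{-2012 + 430} = -8465 - \frac{15800}{-1582} = -8465 - 15800 \left(- \frac{1}{1582}\right) = -8465 - - \frac{7900}{791} = -8465 + \frac{7900}{791} = - \frac{6687915}{791}$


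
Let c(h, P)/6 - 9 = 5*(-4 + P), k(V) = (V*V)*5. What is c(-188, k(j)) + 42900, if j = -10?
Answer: 57834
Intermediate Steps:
k(V) = 5*V**2 (k(V) = V**2*5 = 5*V**2)
c(h, P) = -66 + 30*P (c(h, P) = 54 + 6*(5*(-4 + P)) = 54 + 6*(-20 + 5*P) = 54 + (-120 + 30*P) = -66 + 30*P)
c(-188, k(j)) + 42900 = (-66 + 30*(5*(-10)**2)) + 42900 = (-66 + 30*(5*100)) + 42900 = (-66 + 30*500) + 42900 = (-66 + 15000) + 42900 = 14934 + 42900 = 57834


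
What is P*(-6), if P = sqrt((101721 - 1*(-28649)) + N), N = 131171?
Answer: -6*sqrt(261541) ≈ -3068.5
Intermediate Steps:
P = sqrt(261541) (P = sqrt((101721 - 1*(-28649)) + 131171) = sqrt((101721 + 28649) + 131171) = sqrt(130370 + 131171) = sqrt(261541) ≈ 511.41)
P*(-6) = sqrt(261541)*(-6) = -6*sqrt(261541)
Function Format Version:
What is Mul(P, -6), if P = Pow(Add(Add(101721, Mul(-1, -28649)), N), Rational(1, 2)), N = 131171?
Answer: Mul(-6, Pow(261541, Rational(1, 2))) ≈ -3068.5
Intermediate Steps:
P = Pow(261541, Rational(1, 2)) (P = Pow(Add(Add(101721, Mul(-1, -28649)), 131171), Rational(1, 2)) = Pow(Add(Add(101721, 28649), 131171), Rational(1, 2)) = Pow(Add(130370, 131171), Rational(1, 2)) = Pow(261541, Rational(1, 2)) ≈ 511.41)
Mul(P, -6) = Mul(Pow(261541, Rational(1, 2)), -6) = Mul(-6, Pow(261541, Rational(1, 2)))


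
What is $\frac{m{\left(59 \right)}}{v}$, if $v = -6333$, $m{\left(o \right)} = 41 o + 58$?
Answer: $- \frac{2477}{6333} \approx -0.39113$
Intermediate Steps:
$m{\left(o \right)} = 58 + 41 o$
$\frac{m{\left(59 \right)}}{v} = \frac{58 + 41 \cdot 59}{-6333} = \left(58 + 2419\right) \left(- \frac{1}{6333}\right) = 2477 \left(- \frac{1}{6333}\right) = - \frac{2477}{6333}$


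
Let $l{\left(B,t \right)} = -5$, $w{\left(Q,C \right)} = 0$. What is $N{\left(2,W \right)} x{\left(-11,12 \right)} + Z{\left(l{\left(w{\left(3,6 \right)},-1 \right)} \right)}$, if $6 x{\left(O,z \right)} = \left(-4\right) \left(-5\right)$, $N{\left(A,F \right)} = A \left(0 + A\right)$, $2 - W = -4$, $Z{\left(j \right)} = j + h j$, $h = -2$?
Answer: $\frac{55}{3} \approx 18.333$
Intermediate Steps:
$Z{\left(j \right)} = - j$ ($Z{\left(j \right)} = j - 2 j = - j$)
$W = 6$ ($W = 2 - -4 = 2 + 4 = 6$)
$N{\left(A,F \right)} = A^{2}$ ($N{\left(A,F \right)} = A A = A^{2}$)
$x{\left(O,z \right)} = \frac{10}{3}$ ($x{\left(O,z \right)} = \frac{\left(-4\right) \left(-5\right)}{6} = \frac{1}{6} \cdot 20 = \frac{10}{3}$)
$N{\left(2,W \right)} x{\left(-11,12 \right)} + Z{\left(l{\left(w{\left(3,6 \right)},-1 \right)} \right)} = 2^{2} \cdot \frac{10}{3} - -5 = 4 \cdot \frac{10}{3} + 5 = \frac{40}{3} + 5 = \frac{55}{3}$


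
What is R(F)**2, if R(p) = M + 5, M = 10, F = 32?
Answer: 225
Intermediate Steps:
R(p) = 15 (R(p) = 10 + 5 = 15)
R(F)**2 = 15**2 = 225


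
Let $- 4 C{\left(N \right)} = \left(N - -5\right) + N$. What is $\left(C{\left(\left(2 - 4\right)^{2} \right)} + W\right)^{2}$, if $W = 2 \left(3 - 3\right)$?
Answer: $\frac{169}{16} \approx 10.563$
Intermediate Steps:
$C{\left(N \right)} = - \frac{5}{4} - \frac{N}{2}$ ($C{\left(N \right)} = - \frac{\left(N - -5\right) + N}{4} = - \frac{\left(N + 5\right) + N}{4} = - \frac{\left(5 + N\right) + N}{4} = - \frac{5 + 2 N}{4} = - \frac{5}{4} - \frac{N}{2}$)
$W = 0$ ($W = 2 \cdot 0 = 0$)
$\left(C{\left(\left(2 - 4\right)^{2} \right)} + W\right)^{2} = \left(\left(- \frac{5}{4} - \frac{\left(2 - 4\right)^{2}}{2}\right) + 0\right)^{2} = \left(\left(- \frac{5}{4} - \frac{\left(-2\right)^{2}}{2}\right) + 0\right)^{2} = \left(\left(- \frac{5}{4} - 2\right) + 0\right)^{2} = \left(- \frac{13}{4} + 0\right)^{2} = \left(- \frac{13}{4}\right)^{2} = \frac{169}{16}$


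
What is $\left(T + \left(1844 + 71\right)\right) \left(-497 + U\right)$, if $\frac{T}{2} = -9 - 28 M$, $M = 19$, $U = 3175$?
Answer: $2230774$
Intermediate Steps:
$T = -1082$ ($T = 2 \left(-9 - 532\right) = 2 \left(-541\right) = -1082$)
$\left(T + \left(1844 + 71\right)\right) \left(-497 + U\right) = \left(-1082 + \left(1844 + 71\right)\right) \left(-497 + 3175\right) = \left(-1082 + 1915\right) 2678 = 833 \cdot 2678 = 2230774$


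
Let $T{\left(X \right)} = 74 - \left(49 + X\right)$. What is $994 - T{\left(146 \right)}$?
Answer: $1115$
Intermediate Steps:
$T{\left(X \right)} = 25 - X$ ($T{\left(X \right)} = 74 - \left(49 + X\right) = 25 - X$)
$994 - T{\left(146 \right)} = 994 - \left(25 - 146\right) = 994 - -121 = 994 + 121 = 1115$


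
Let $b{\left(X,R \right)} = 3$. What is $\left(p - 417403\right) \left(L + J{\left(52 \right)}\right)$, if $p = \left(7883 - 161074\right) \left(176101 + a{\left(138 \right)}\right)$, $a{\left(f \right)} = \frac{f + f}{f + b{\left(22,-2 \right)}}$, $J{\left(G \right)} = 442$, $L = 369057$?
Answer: $- \frac{468508792252843810}{47} \approx -9.9683 \cdot 10^{15}$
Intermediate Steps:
$a{\left(f \right)} = \frac{2 f}{3 + f}$ ($a{\left(f \right)} = \frac{f + f}{f + 3} = \frac{2 f}{3 + f}$)
$p = - \frac{1267937243249}{47}$ ($p = \left(7883 - 161074\right) \left(176101 + 2 \cdot 138 \frac{1}{3 + 138}\right) = - 153191 \left(176101 + 2 \cdot 138 \cdot \frac{1}{141}\right) = - 153191 \left(176101 + \frac{92}{47}\right) = \left(-153191\right) \frac{8276839}{47} = - \frac{1267937243249}{47} \approx -2.6977 \cdot 10^{10}$)
$\left(p - 417403\right) \left(L + J{\left(52 \right)}\right) = \left(- \frac{1267937243249}{47} - 417403\right) \left(369057 + 442\right) = \left(- \frac{1267956861190}{47}\right) 369499 = - \frac{468508792252843810}{47}$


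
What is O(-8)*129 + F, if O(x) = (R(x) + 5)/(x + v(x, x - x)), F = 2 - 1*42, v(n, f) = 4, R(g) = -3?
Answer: -209/2 ≈ -104.50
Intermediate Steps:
F = -40 (F = 2 - 42 = -40)
O(x) = 2/(4 + x) (O(x) = (-3 + 5)/(x + 4) = 2/(4 + x))
O(-8)*129 + F = (2/(4 - 8))*129 - 40 = (2/(-4))*129 - 40 = (2*(-1/4))*129 - 40 = -1/2*129 - 40 = -129/2 - 40 = -209/2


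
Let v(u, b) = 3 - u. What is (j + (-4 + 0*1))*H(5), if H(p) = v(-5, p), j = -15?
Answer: -152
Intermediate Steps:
H(p) = 8 (H(p) = 3 - 1*(-5) = 3 + 5 = 8)
(j + (-4 + 0*1))*H(5) = (-15 + (-4 + 0*1))*8 = (-15 + (-4 + 0))*8 = (-15 - 4)*8 = -19*8 = -152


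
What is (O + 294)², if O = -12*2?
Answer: 72900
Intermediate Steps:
O = -24
(O + 294)² = (-24 + 294)² = 270² = 72900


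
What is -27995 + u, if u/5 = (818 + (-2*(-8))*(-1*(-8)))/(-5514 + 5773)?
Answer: -7245975/259 ≈ -27977.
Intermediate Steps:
u = 4730/259 (u = 5*((818 + (-2*(-8))*(-1*(-8)))/(-5514 + 5773)) = 5*((818 + 16*8)/259) = 5*((818 + 128)*(1/259)) = 5*(946*(1/259)) = 5*(946/259) = 4730/259 ≈ 18.263)
-27995 + u = -27995 + 4730/259 = -7245975/259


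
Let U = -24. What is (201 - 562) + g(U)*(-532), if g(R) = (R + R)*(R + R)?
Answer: -1226089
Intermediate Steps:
g(R) = 4*R² (g(R) = (2*R)*(2*R) = 4*R²)
(201 - 562) + g(U)*(-532) = (201 - 562) + (4*(-24)²)*(-532) = -361 + (4*576)*(-532) = -361 + 2304*(-532) = -361 - 1225728 = -1226089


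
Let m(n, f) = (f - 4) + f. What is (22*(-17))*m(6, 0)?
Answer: 1496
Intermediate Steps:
m(n, f) = -4 + 2*f (m(n, f) = (-4 + f) + f = -4 + 2*f)
(22*(-17))*m(6, 0) = (22*(-17))*(-4 + 2*0) = -374*(-4 + 0) = -374*(-4) = 1496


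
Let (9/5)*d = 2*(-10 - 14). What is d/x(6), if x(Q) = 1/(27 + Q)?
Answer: -880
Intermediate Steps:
d = -80/3 (d = 5*(2*(-10 - 14))/9 = 5*(2*(-24))/9 = (5/9)*(-48) = -80/3 ≈ -26.667)
d/x(6) = -80/(3*(1/(27 + 6))) = -80/(3*(1/33)) = -80/(3*1/33) = -80/3*33 = -880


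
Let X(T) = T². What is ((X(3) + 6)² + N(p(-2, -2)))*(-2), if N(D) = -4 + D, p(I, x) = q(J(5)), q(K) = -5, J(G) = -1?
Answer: -432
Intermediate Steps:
p(I, x) = -5
((X(3) + 6)² + N(p(-2, -2)))*(-2) = ((3² + 6)² + (-4 - 5))*(-2) = ((9 + 6)² - 9)*(-2) = (15² - 9)*(-2) = (225 - 9)*(-2) = 216*(-2) = -432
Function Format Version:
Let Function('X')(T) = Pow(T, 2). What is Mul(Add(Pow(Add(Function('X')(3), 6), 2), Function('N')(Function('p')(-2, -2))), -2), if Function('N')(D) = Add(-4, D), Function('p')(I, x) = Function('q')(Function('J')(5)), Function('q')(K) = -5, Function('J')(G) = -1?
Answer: -432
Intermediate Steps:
Function('p')(I, x) = -5
Mul(Add(Pow(Add(Function('X')(3), 6), 2), Function('N')(Function('p')(-2, -2))), -2) = Mul(Add(Pow(Add(Pow(3, 2), 6), 2), Add(-4, -5)), -2) = Mul(Add(Pow(Add(9, 6), 2), -9), -2) = Mul(Add(Pow(15, 2), -9), -2) = Mul(Add(225, -9), -2) = Mul(216, -2) = -432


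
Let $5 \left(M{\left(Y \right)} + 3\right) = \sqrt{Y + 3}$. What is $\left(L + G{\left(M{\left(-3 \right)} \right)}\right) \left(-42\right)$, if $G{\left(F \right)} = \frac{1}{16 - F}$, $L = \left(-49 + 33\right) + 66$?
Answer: $- \frac{39942}{19} \approx -2102.2$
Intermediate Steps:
$M{\left(Y \right)} = -3 + \frac{\sqrt{3 + Y}}{5}$ ($M{\left(Y \right)} = -3 + \frac{\sqrt{Y + 3}}{5} = -3 + \frac{\sqrt{3 + Y}}{5}$)
$L = 50$ ($L = -16 + 66 = 50$)
$\left(L + G{\left(M{\left(-3 \right)} \right)}\right) \left(-42\right) = \left(50 - \frac{1}{-16 - \left(3 - \frac{\sqrt{3 - 3}}{5}\right)}\right) \left(-42\right) = \left(50 - \frac{1}{-16 - \left(3 - \frac{\sqrt{0}}{5}\right)}\right) \left(-42\right) = \left(50 - \frac{1}{-16 + \left(-3 + \frac{1}{5} \cdot 0\right)}\right) \left(-42\right) = \left(50 - \frac{1}{-16 + \left(-3 + 0\right)}\right) \left(-42\right) = \left(50 - \frac{1}{-16 - 3}\right) \left(-42\right) = \left(50 - \frac{1}{-19}\right) \left(-42\right) = \left(50 - - \frac{1}{19}\right) \left(-42\right) = \left(50 + \frac{1}{19}\right) \left(-42\right) = \frac{951}{19} \left(-42\right) = - \frac{39942}{19}$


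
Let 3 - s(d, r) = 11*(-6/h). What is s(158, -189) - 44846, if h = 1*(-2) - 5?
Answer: -313967/7 ≈ -44852.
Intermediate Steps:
h = -7 (h = -2 - 5 = -7)
s(d, r) = -45/7 (s(d, r) = 3 - 11*(-6/(-7)) = 3 - 11*(-6*(-⅐)) = 3 - 11*6/7 = 3 - 1*66/7 = 3 - 66/7 = -45/7)
s(158, -189) - 44846 = -45/7 - 44846 = -313967/7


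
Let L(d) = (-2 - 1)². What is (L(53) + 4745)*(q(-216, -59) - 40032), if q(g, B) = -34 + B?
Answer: -190754250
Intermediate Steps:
L(d) = 9 (L(d) = (-3)² = 9)
(L(53) + 4745)*(q(-216, -59) - 40032) = (9 + 4745)*((-34 - 59) - 40032) = 4754*(-93 - 40032) = 4754*(-40125) = -190754250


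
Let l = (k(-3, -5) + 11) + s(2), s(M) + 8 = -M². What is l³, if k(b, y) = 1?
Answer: 0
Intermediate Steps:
s(M) = -8 - M²
l = 0 (l = (1 + 11) + (-8 - 1*2²) = 12 + (-8 - 1*4) = 12 + (-8 - 4) = 12 - 12 = 0)
l³ = 0³ = 0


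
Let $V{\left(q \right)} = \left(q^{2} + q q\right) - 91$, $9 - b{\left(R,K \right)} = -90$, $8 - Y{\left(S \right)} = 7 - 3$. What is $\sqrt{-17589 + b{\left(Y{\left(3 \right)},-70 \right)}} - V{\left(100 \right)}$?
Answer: $-19909 + i \sqrt{17490} \approx -19909.0 + 132.25 i$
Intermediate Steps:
$Y{\left(S \right)} = 4$ ($Y{\left(S \right)} = 8 - \left(7 - 3\right) = 8 - 4 = 4$)
$b{\left(R,K \right)} = 99$ ($b{\left(R,K \right)} = 9 - -90 = 9 + 90 = 99$)
$V{\left(q \right)} = -91 + 2 q^{2}$ ($V{\left(q \right)} = \left(q^{2} + q^{2}\right) - 91 = 2 q^{2} - 91 = -91 + 2 q^{2}$)
$\sqrt{-17589 + b{\left(Y{\left(3 \right)},-70 \right)}} - V{\left(100 \right)} = \sqrt{-17589 + 99} - \left(-91 + 2 \cdot 100^{2}\right) = \sqrt{-17490} - \left(-91 + 2 \cdot 10000\right) = i \sqrt{17490} - \left(-91 + 20000\right) = i \sqrt{17490} - 19909 = -19909 + i \sqrt{17490}$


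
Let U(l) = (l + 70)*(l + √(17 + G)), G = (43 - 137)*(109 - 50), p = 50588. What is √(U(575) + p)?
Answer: √(421463 + 645*I*√5529) ≈ 650.25 + 36.879*I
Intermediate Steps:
G = -5546 (G = -94*59 = -5546)
U(l) = (70 + l)*(l + I*√5529) (U(l) = (l + 70)*(l + √(17 - 5546)) = (70 + l)*(l + √(-5529)) = (70 + l)*(l + I*√5529))
√(U(575) + p) = √((575² + 70*575 + 70*I*√5529 + I*575*√5529) + 50588) = √((330625 + 40250 + 70*I*√5529 + 575*I*√5529) + 50588) = √((370875 + 645*I*√5529) + 50588) = √(421463 + 645*I*√5529)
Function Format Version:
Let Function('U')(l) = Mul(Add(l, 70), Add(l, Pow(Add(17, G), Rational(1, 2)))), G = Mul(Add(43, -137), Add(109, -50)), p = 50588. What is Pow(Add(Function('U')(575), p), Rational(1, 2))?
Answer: Pow(Add(421463, Mul(645, I, Pow(5529, Rational(1, 2)))), Rational(1, 2)) ≈ Add(650.25, Mul(36.879, I))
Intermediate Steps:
G = -5546 (G = Mul(-94, 59) = -5546)
Function('U')(l) = Mul(Add(70, l), Add(l, Mul(I, Pow(5529, Rational(1, 2))))) (Function('U')(l) = Mul(Add(l, 70), Add(l, Pow(Add(17, -5546), Rational(1, 2)))) = Mul(Add(70, l), Add(l, Pow(-5529, Rational(1, 2)))) = Mul(Add(70, l), Add(l, Mul(I, Pow(5529, Rational(1, 2))))))
Pow(Add(Function('U')(575), p), Rational(1, 2)) = Pow(Add(Add(Pow(575, 2), Mul(70, 575), Mul(70, I, Pow(5529, Rational(1, 2))), Mul(I, 575, Pow(5529, Rational(1, 2)))), 50588), Rational(1, 2)) = Pow(Add(Add(330625, 40250, Mul(70, I, Pow(5529, Rational(1, 2))), Mul(575, I, Pow(5529, Rational(1, 2)))), 50588), Rational(1, 2)) = Pow(Add(Add(370875, Mul(645, I, Pow(5529, Rational(1, 2)))), 50588), Rational(1, 2)) = Pow(Add(421463, Mul(645, I, Pow(5529, Rational(1, 2)))), Rational(1, 2))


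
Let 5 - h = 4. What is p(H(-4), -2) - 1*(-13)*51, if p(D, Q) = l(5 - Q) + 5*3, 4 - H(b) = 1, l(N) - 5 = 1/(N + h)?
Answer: 5465/8 ≈ 683.13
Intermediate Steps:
h = 1 (h = 5 - 1*4 = 5 - 4 = 1)
l(N) = 5 + 1/(1 + N) (l(N) = 5 + 1/(N + 1) = 5 + 1/(1 + N))
H(b) = 3 (H(b) = 4 - 1*1 = 4 - 1 = 3)
p(D, Q) = 15 + (31 - 5*Q)/(6 - Q) (p(D, Q) = (6 + 5*(5 - Q))/(1 + (5 - Q)) + 5*3 = (6 + (25 - 5*Q))/(6 - Q) + 15 = (31 - 5*Q)/(6 - Q) + 15 = 15 + (31 - 5*Q)/(6 - Q))
p(H(-4), -2) - 1*(-13)*51 = (-121 + 20*(-2))/(-6 - 2) - 1*(-13)*51 = (-121 - 40)/(-8) + 13*51 = -⅛*(-161) + 663 = 161/8 + 663 = 5465/8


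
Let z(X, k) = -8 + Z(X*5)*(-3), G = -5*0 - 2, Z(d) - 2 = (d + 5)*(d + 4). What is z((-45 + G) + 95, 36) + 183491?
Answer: 4137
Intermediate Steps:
Z(d) = 2 + (4 + d)*(5 + d) (Z(d) = 2 + (d + 5)*(d + 4) = 2 + (5 + d)*(4 + d) = 2 + (4 + d)*(5 + d))
G = -2 (G = 0 - 2 = -2)
z(X, k) = -74 - 135*X - 75*X² (z(X, k) = -8 + (22 + (X*5)² + 9*(X*5))*(-3) = -8 + (22 + (5*X)² + 9*(5*X))*(-3) = -8 + (22 + 25*X² + 45*X)*(-3) = -8 + (-66 - 135*X - 75*X²) = -74 - 135*X - 75*X²)
z((-45 + G) + 95, 36) + 183491 = (-74 - 135*((-45 - 2) + 95) - 75*((-45 - 2) + 95)²) + 183491 = (-74 - 135*(-47 + 95) - 75*(-47 + 95)²) + 183491 = (-74 - 135*48 - 75*48²) + 183491 = (-74 - 6480 - 75*2304) + 183491 = (-74 - 6480 - 172800) + 183491 = -179354 + 183491 = 4137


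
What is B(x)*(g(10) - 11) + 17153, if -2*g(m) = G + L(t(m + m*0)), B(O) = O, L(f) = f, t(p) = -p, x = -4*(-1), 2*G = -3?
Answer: 17132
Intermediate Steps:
G = -3/2 (G = (½)*(-3) = -3/2 ≈ -1.5000)
x = 4
g(m) = ¾ + m/2 (g(m) = -(-3/2 - (m + m*0))/2 = -(-3/2 - (m + 0))/2 = -(-3/2 - m)/2 = ¾ + m/2)
B(x)*(g(10) - 11) + 17153 = 4*((¾ + (½)*10) - 11) + 17153 = 4*((¾ + 5) - 11) + 17153 = 4*(23/4 - 11) + 17153 = 4*(-21/4) + 17153 = -21 + 17153 = 17132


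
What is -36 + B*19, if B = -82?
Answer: -1594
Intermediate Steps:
-36 + B*19 = -36 - 82*19 = -36 - 1558 = -1594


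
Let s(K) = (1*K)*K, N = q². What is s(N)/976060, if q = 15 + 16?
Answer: 923521/976060 ≈ 0.94617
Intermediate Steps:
q = 31
N = 961 (N = 31² = 961)
s(K) = K² (s(K) = K*K = K²)
s(N)/976060 = 961²/976060 = 923521*(1/976060) = 923521/976060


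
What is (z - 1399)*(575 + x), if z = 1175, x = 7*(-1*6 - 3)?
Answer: -114688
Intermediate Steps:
x = -63 (x = 7*(-6 - 3) = 7*(-9) = -63)
(z - 1399)*(575 + x) = (1175 - 1399)*(575 - 63) = -224*512 = -114688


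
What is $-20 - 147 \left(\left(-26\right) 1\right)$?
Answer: $3802$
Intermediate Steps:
$-20 - 147 \left(\left(-26\right) 1\right) = -20 - -3822 = -20 + 3822 = 3802$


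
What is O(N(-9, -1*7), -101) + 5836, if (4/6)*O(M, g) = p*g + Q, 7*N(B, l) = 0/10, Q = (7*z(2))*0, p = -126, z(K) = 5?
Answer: 24925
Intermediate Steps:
Q = 0 (Q = (7*5)*0 = 35*0 = 0)
N(B, l) = 0 (N(B, l) = (0/10)/7 = (0*(⅒))/7 = (⅐)*0 = 0)
O(M, g) = -189*g (O(M, g) = 3*(-126*g + 0)/2 = 3*(-126*g)/2 = -189*g)
O(N(-9, -1*7), -101) + 5836 = -189*(-101) + 5836 = 19089 + 5836 = 24925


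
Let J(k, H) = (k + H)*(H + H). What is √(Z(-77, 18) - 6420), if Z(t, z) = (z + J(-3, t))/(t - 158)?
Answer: I*√357443930/235 ≈ 80.452*I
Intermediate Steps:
J(k, H) = 2*H*(H + k) (J(k, H) = (H + k)*(2*H) = 2*H*(H + k))
Z(t, z) = (z + 2*t*(-3 + t))/(-158 + t) (Z(t, z) = (z + 2*t*(t - 3))/(t - 158) = (z + 2*t*(-3 + t))/(-158 + t))
√(Z(-77, 18) - 6420) = √((18 + 2*(-77)*(-3 - 77))/(-158 - 77) - 6420) = √((18 + 2*(-77)*(-80))/(-235) - 6420) = √(-(18 + 12320)/235 - 6420) = √(-1/235*12338 - 6420) = √(-12338/235 - 6420) = √(-1521038/235) = I*√357443930/235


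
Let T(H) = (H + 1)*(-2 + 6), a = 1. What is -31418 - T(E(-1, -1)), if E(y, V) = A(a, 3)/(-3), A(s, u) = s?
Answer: -94262/3 ≈ -31421.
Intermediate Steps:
E(y, V) = -⅓ (E(y, V) = 1/(-3) = 1*(-⅓) = -⅓)
T(H) = 4 + 4*H (T(H) = (1 + H)*4 = 4 + 4*H)
-31418 - T(E(-1, -1)) = -31418 - (4 + 4*(-⅓)) = -31418 - (4 - 4/3) = -31418 - 1*8/3 = -31418 - 8/3 = -94262/3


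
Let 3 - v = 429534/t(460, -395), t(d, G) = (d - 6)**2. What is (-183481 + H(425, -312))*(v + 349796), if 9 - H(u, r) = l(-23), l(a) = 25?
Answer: -6614951352400775/103058 ≈ -6.4187e+10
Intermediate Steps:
H(u, r) = -16 (H(u, r) = 9 - 1*25 = 9 - 25 = -16)
t(d, G) = (-6 + d)**2
v = 94407/103058 (v = 3 - 429534/((-6 + 460)**2) = 3 - 429534/(454**2) = 3 - 429534/206116 = 3 - 1*214767/103058 = 3 - 214767/103058 = 94407/103058 ≈ 0.91606)
(-183481 + H(425, -312))*(v + 349796) = (-183481 - 16)*(94407/103058 + 349796) = -183497*36049370575/103058 = -6614951352400775/103058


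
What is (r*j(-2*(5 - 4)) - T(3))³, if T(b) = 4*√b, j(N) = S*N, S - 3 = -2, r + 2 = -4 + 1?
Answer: 2440 - 1392*√3 ≈ 28.985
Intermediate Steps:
r = -5 (r = -2 + (-4 + 1) = -2 - 3 = -5)
S = 1 (S = 3 - 2 = 1)
j(N) = N (j(N) = 1*N = N)
(r*j(-2*(5 - 4)) - T(3))³ = (-(-10)*(5 - 4) - 4*√3)³ = (-(-10) - 4*√3)³ = (-5*(-2) - 4*√3)³ = (10 - 4*√3)³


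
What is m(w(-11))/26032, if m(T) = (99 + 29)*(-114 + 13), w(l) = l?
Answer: -808/1627 ≈ -0.49662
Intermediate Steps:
m(T) = -12928 (m(T) = 128*(-101) = -12928)
m(w(-11))/26032 = -12928/26032 = -12928*1/26032 = -808/1627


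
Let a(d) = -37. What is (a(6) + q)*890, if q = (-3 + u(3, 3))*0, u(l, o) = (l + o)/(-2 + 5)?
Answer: -32930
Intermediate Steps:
u(l, o) = l/3 + o/3 (u(l, o) = (l + o)/3 = (l + o)*(1/3) = l/3 + o/3)
q = 0 (q = (-3 + ((1/3)*3 + (1/3)*3))*0 = (-3 + (1 + 1))*0 = (-3 + 2)*0 = -1*0 = 0)
(a(6) + q)*890 = (-37 + 0)*890 = -37*890 = -32930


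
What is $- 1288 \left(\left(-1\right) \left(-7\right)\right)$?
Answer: $-9016$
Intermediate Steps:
$- 1288 \left(\left(-1\right) \left(-7\right)\right) = \left(-1288\right) 7 = -9016$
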